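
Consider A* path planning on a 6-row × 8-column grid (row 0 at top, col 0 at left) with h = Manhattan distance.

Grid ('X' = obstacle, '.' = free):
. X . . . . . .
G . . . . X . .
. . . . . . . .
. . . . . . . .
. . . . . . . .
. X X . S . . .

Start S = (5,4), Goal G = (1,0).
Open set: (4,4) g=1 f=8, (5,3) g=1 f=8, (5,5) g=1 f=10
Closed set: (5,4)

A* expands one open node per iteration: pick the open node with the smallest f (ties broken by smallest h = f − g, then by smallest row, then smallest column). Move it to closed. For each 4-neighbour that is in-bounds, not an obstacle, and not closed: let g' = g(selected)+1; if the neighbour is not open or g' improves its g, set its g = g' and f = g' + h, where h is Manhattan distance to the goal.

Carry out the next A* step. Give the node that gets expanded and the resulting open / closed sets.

step 1: expand (4,4) (f=8, h=7) → closed; open now [(3,4) g=2 f=8, (4,3) g=2 f=8, (4,5) g=2 f=10, (5,3) g=1 f=8, (5,5) g=1 f=10]

expanded=(4,4); open=[(3,4) g=2 f=8, (4,3) g=2 f=8, (4,5) g=2 f=10, (5,3) g=1 f=8, (5,5) g=1 f=10]; closed=[(4,4), (5,4)]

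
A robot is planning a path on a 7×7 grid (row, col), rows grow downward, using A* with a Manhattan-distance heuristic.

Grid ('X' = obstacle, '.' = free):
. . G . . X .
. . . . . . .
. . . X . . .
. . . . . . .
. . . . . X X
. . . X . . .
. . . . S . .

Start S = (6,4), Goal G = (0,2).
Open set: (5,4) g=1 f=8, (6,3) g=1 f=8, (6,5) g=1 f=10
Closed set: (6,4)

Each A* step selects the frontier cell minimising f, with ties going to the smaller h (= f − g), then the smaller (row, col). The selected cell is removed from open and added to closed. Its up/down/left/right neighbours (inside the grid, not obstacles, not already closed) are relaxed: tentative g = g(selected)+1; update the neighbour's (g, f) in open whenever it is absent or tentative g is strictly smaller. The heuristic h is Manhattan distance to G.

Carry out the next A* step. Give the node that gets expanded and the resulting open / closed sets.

step 1: expand (5,4) (f=8, h=7) → closed; open now [(4,4) g=2 f=8, (5,5) g=2 f=10, (6,3) g=1 f=8, (6,5) g=1 f=10]

expanded=(5,4); open=[(4,4) g=2 f=8, (5,5) g=2 f=10, (6,3) g=1 f=8, (6,5) g=1 f=10]; closed=[(5,4), (6,4)]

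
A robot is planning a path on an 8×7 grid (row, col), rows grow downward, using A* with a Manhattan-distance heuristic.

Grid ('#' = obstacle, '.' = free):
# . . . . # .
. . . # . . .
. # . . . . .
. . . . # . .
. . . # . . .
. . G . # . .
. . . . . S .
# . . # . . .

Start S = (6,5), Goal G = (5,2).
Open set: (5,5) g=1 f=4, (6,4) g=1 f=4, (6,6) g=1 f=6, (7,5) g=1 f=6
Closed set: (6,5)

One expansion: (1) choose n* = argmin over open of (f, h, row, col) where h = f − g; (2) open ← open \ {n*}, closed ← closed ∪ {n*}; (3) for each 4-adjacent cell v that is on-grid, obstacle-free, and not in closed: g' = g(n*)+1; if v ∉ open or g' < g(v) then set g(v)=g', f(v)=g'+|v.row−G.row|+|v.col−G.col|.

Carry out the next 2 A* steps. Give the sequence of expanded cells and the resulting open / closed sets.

order=[(5,5) → (6,4)]; open=[(4,5) g=2 f=6, (5,6) g=2 f=6, (6,3) g=2 f=4, (6,6) g=1 f=6, (7,4) g=2 f=6, (7,5) g=1 f=6]; closed=[(5,5), (6,4), (6,5)]

step 1: expand (5,5) (f=4, h=3) → closed; open now [(4,5) g=2 f=6, (5,6) g=2 f=6, (6,4) g=1 f=4, (6,6) g=1 f=6, (7,5) g=1 f=6]
step 2: expand (6,4) (f=4, h=3) → closed; open now [(4,5) g=2 f=6, (5,6) g=2 f=6, (6,3) g=2 f=4, (6,6) g=1 f=6, (7,4) g=2 f=6, (7,5) g=1 f=6]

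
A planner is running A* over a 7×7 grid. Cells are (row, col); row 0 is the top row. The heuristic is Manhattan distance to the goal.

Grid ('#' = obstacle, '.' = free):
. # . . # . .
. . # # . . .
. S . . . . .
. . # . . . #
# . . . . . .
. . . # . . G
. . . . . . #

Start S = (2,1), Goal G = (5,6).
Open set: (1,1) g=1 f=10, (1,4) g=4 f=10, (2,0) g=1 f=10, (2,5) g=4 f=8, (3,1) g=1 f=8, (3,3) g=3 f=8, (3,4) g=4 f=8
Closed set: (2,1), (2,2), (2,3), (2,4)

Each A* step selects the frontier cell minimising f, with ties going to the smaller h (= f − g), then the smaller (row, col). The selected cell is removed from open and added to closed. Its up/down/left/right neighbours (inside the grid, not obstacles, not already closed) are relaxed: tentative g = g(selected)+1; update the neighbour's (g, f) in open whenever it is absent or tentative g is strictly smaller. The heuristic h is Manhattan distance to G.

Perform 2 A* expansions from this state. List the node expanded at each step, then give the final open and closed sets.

step 1: expand (2,5) (f=8, h=4) → closed; open now [(1,1) g=1 f=10, (1,4) g=4 f=10, (1,5) g=5 f=10, (2,0) g=1 f=10, (2,6) g=5 f=8, (3,1) g=1 f=8, (3,3) g=3 f=8, (3,4) g=4 f=8, (3,5) g=5 f=8]
step 2: expand (2,6) (f=8, h=3) → closed; open now [(1,1) g=1 f=10, (1,4) g=4 f=10, (1,5) g=5 f=10, (1,6) g=6 f=10, (2,0) g=1 f=10, (3,1) g=1 f=8, (3,3) g=3 f=8, (3,4) g=4 f=8, (3,5) g=5 f=8]

order=[(2,5) → (2,6)]; open=[(1,1) g=1 f=10, (1,4) g=4 f=10, (1,5) g=5 f=10, (1,6) g=6 f=10, (2,0) g=1 f=10, (3,1) g=1 f=8, (3,3) g=3 f=8, (3,4) g=4 f=8, (3,5) g=5 f=8]; closed=[(2,1), (2,2), (2,3), (2,4), (2,5), (2,6)]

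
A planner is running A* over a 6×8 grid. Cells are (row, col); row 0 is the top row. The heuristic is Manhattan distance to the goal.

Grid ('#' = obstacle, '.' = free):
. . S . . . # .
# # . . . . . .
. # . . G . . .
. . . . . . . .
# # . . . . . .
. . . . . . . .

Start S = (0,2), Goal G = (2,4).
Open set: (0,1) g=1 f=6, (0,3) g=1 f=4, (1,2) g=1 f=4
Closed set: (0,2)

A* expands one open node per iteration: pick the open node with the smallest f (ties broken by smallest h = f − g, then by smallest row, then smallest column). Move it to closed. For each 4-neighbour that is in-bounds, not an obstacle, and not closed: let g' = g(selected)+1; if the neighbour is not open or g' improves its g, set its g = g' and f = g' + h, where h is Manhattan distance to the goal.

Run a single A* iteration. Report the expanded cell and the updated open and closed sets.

step 1: expand (0,3) (f=4, h=3) → closed; open now [(0,1) g=1 f=6, (0,4) g=2 f=4, (1,2) g=1 f=4, (1,3) g=2 f=4]

expanded=(0,3); open=[(0,1) g=1 f=6, (0,4) g=2 f=4, (1,2) g=1 f=4, (1,3) g=2 f=4]; closed=[(0,2), (0,3)]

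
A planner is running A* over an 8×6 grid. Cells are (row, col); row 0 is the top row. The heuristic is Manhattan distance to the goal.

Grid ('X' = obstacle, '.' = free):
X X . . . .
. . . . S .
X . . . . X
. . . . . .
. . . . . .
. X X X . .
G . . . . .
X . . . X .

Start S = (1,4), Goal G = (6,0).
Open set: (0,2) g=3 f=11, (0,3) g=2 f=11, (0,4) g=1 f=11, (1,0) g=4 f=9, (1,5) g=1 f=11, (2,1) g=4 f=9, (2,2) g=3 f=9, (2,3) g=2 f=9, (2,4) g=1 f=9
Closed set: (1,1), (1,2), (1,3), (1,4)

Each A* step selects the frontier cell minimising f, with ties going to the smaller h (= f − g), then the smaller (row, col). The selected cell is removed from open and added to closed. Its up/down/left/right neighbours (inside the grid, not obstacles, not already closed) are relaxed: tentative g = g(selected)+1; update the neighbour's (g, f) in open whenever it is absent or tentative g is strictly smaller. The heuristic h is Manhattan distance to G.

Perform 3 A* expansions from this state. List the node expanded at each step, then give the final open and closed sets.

order=[(1,0) → (2,1) → (3,1)]; open=[(0,2) g=3 f=11, (0,3) g=2 f=11, (0,4) g=1 f=11, (1,5) g=1 f=11, (2,2) g=3 f=9, (2,3) g=2 f=9, (2,4) g=1 f=9, (3,0) g=6 f=9, (3,2) g=6 f=11, (4,1) g=6 f=9]; closed=[(1,0), (1,1), (1,2), (1,3), (1,4), (2,1), (3,1)]

step 1: expand (1,0) (f=9, h=5) → closed; open now [(0,2) g=3 f=11, (0,3) g=2 f=11, (0,4) g=1 f=11, (1,5) g=1 f=11, (2,1) g=4 f=9, (2,2) g=3 f=9, (2,3) g=2 f=9, (2,4) g=1 f=9]
step 2: expand (2,1) (f=9, h=5) → closed; open now [(0,2) g=3 f=11, (0,3) g=2 f=11, (0,4) g=1 f=11, (1,5) g=1 f=11, (2,2) g=3 f=9, (2,3) g=2 f=9, (2,4) g=1 f=9, (3,1) g=5 f=9]
step 3: expand (3,1) (f=9, h=4) → closed; open now [(0,2) g=3 f=11, (0,3) g=2 f=11, (0,4) g=1 f=11, (1,5) g=1 f=11, (2,2) g=3 f=9, (2,3) g=2 f=9, (2,4) g=1 f=9, (3,0) g=6 f=9, (3,2) g=6 f=11, (4,1) g=6 f=9]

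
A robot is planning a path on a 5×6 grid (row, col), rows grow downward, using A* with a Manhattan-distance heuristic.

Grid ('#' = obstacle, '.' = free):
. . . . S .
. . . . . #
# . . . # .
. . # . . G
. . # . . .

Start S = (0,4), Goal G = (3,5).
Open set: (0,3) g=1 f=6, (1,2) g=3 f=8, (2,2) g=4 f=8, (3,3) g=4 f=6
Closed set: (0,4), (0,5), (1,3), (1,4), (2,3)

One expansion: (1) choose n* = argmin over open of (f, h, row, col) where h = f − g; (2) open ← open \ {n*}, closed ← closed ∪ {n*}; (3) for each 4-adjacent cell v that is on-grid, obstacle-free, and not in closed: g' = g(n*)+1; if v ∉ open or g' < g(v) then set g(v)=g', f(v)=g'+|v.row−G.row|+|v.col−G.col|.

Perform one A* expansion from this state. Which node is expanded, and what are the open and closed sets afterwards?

expanded=(3,3); open=[(0,3) g=1 f=6, (1,2) g=3 f=8, (2,2) g=4 f=8, (3,4) g=5 f=6, (4,3) g=5 f=8]; closed=[(0,4), (0,5), (1,3), (1,4), (2,3), (3,3)]

step 1: expand (3,3) (f=6, h=2) → closed; open now [(0,3) g=1 f=6, (1,2) g=3 f=8, (2,2) g=4 f=8, (3,4) g=5 f=6, (4,3) g=5 f=8]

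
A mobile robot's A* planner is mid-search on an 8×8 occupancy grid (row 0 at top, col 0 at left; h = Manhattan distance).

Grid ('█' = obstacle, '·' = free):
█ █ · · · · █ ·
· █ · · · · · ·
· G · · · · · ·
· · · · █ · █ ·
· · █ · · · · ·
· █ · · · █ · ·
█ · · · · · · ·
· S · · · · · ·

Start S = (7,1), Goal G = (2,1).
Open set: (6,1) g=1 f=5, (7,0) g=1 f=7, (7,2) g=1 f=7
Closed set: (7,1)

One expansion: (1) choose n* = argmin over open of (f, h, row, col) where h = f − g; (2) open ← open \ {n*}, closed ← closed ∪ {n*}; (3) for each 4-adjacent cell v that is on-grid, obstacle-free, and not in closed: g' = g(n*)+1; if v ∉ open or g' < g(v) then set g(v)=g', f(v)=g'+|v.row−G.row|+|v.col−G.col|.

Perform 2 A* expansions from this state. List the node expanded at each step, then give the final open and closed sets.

order=[(6,1) → (6,2)]; open=[(5,2) g=3 f=7, (6,3) g=3 f=9, (7,0) g=1 f=7, (7,2) g=1 f=7]; closed=[(6,1), (6,2), (7,1)]

step 1: expand (6,1) (f=5, h=4) → closed; open now [(6,2) g=2 f=7, (7,0) g=1 f=7, (7,2) g=1 f=7]
step 2: expand (6,2) (f=7, h=5) → closed; open now [(5,2) g=3 f=7, (6,3) g=3 f=9, (7,0) g=1 f=7, (7,2) g=1 f=7]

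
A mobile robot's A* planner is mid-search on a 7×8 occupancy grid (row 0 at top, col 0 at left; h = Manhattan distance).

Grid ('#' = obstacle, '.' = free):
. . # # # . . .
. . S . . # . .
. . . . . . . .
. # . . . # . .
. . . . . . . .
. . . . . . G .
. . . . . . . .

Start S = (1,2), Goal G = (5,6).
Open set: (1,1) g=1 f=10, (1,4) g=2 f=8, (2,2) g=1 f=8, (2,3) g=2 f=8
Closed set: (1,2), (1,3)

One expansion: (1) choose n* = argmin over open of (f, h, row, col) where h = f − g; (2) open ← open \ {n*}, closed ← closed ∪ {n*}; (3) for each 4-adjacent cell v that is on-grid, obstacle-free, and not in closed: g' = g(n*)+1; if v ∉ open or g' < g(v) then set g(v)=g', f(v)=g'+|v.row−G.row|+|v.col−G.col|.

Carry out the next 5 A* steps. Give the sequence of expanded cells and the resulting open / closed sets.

step 1: expand (1,4) (f=8, h=6) → closed; open now [(1,1) g=1 f=10, (2,2) g=1 f=8, (2,3) g=2 f=8, (2,4) g=3 f=8]
step 2: expand (2,4) (f=8, h=5) → closed; open now [(1,1) g=1 f=10, (2,2) g=1 f=8, (2,3) g=2 f=8, (2,5) g=4 f=8, (3,4) g=4 f=8]
step 3: expand (2,5) (f=8, h=4) → closed; open now [(1,1) g=1 f=10, (2,2) g=1 f=8, (2,3) g=2 f=8, (2,6) g=5 f=8, (3,4) g=4 f=8]
step 4: expand (2,6) (f=8, h=3) → closed; open now [(1,1) g=1 f=10, (1,6) g=6 f=10, (2,2) g=1 f=8, (2,3) g=2 f=8, (2,7) g=6 f=10, (3,4) g=4 f=8, (3,6) g=6 f=8]
step 5: expand (3,6) (f=8, h=2) → closed; open now [(1,1) g=1 f=10, (1,6) g=6 f=10, (2,2) g=1 f=8, (2,3) g=2 f=8, (2,7) g=6 f=10, (3,4) g=4 f=8, (3,7) g=7 f=10, (4,6) g=7 f=8]

order=[(1,4) → (2,4) → (2,5) → (2,6) → (3,6)]; open=[(1,1) g=1 f=10, (1,6) g=6 f=10, (2,2) g=1 f=8, (2,3) g=2 f=8, (2,7) g=6 f=10, (3,4) g=4 f=8, (3,7) g=7 f=10, (4,6) g=7 f=8]; closed=[(1,2), (1,3), (1,4), (2,4), (2,5), (2,6), (3,6)]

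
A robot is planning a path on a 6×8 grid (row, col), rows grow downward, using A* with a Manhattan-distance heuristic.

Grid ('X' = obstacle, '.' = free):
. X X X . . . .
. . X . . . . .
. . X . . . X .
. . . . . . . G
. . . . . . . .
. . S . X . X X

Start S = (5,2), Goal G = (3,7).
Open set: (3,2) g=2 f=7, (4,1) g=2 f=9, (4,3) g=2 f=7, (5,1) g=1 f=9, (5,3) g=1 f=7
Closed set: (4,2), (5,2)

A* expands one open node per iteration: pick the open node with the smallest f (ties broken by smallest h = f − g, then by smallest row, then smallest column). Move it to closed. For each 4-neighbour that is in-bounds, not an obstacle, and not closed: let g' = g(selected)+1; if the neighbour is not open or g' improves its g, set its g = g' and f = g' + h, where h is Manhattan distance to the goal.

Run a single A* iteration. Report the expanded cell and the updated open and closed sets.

step 1: expand (3,2) (f=7, h=5) → closed; open now [(3,1) g=3 f=9, (3,3) g=3 f=7, (4,1) g=2 f=9, (4,3) g=2 f=7, (5,1) g=1 f=9, (5,3) g=1 f=7]

expanded=(3,2); open=[(3,1) g=3 f=9, (3,3) g=3 f=7, (4,1) g=2 f=9, (4,3) g=2 f=7, (5,1) g=1 f=9, (5,3) g=1 f=7]; closed=[(3,2), (4,2), (5,2)]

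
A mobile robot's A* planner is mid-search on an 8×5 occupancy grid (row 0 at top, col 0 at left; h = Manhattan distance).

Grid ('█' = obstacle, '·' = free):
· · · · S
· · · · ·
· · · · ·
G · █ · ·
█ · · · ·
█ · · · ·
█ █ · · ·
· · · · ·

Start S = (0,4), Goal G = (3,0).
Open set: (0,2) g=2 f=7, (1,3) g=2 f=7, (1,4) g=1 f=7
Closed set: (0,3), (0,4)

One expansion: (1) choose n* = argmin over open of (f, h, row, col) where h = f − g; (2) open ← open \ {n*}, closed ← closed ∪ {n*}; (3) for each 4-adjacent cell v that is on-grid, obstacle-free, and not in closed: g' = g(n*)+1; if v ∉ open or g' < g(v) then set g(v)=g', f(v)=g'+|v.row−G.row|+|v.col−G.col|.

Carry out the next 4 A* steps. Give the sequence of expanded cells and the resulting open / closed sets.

step 1: expand (0,2) (f=7, h=5) → closed; open now [(0,1) g=3 f=7, (1,2) g=3 f=7, (1,3) g=2 f=7, (1,4) g=1 f=7]
step 2: expand (0,1) (f=7, h=4) → closed; open now [(0,0) g=4 f=7, (1,1) g=4 f=7, (1,2) g=3 f=7, (1,3) g=2 f=7, (1,4) g=1 f=7]
step 3: expand (0,0) (f=7, h=3) → closed; open now [(1,0) g=5 f=7, (1,1) g=4 f=7, (1,2) g=3 f=7, (1,3) g=2 f=7, (1,4) g=1 f=7]
step 4: expand (1,0) (f=7, h=2) → closed; open now [(1,1) g=4 f=7, (1,2) g=3 f=7, (1,3) g=2 f=7, (1,4) g=1 f=7, (2,0) g=6 f=7]

order=[(0,2) → (0,1) → (0,0) → (1,0)]; open=[(1,1) g=4 f=7, (1,2) g=3 f=7, (1,3) g=2 f=7, (1,4) g=1 f=7, (2,0) g=6 f=7]; closed=[(0,0), (0,1), (0,2), (0,3), (0,4), (1,0)]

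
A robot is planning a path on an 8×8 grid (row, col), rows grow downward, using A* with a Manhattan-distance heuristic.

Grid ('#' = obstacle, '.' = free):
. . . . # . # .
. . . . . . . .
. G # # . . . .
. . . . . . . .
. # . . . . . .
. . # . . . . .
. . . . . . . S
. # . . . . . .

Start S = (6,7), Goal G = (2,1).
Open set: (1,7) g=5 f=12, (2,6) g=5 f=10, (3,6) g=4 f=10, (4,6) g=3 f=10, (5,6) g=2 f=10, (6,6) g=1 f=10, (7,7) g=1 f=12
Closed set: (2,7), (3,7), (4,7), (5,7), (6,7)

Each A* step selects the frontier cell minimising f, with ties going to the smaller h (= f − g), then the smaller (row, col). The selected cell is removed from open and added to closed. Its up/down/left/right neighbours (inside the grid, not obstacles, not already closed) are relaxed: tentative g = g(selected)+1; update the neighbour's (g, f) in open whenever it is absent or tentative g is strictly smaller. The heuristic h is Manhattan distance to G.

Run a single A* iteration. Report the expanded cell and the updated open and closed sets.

expanded=(2,6); open=[(1,6) g=6 f=12, (1,7) g=5 f=12, (2,5) g=6 f=10, (3,6) g=4 f=10, (4,6) g=3 f=10, (5,6) g=2 f=10, (6,6) g=1 f=10, (7,7) g=1 f=12]; closed=[(2,6), (2,7), (3,7), (4,7), (5,7), (6,7)]

step 1: expand (2,6) (f=10, h=5) → closed; open now [(1,6) g=6 f=12, (1,7) g=5 f=12, (2,5) g=6 f=10, (3,6) g=4 f=10, (4,6) g=3 f=10, (5,6) g=2 f=10, (6,6) g=1 f=10, (7,7) g=1 f=12]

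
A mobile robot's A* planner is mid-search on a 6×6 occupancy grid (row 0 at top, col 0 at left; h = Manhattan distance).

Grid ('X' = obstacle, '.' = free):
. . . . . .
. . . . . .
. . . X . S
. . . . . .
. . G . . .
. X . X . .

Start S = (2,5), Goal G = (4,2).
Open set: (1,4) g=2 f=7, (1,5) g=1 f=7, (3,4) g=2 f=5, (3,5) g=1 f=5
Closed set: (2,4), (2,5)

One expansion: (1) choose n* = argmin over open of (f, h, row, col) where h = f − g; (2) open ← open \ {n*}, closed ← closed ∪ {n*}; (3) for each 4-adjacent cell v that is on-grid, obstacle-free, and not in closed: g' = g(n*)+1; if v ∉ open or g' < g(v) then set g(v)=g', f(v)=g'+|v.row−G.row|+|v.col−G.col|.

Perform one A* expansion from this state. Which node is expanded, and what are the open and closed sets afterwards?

step 1: expand (3,4) (f=5, h=3) → closed; open now [(1,4) g=2 f=7, (1,5) g=1 f=7, (3,3) g=3 f=5, (3,5) g=1 f=5, (4,4) g=3 f=5]

expanded=(3,4); open=[(1,4) g=2 f=7, (1,5) g=1 f=7, (3,3) g=3 f=5, (3,5) g=1 f=5, (4,4) g=3 f=5]; closed=[(2,4), (2,5), (3,4)]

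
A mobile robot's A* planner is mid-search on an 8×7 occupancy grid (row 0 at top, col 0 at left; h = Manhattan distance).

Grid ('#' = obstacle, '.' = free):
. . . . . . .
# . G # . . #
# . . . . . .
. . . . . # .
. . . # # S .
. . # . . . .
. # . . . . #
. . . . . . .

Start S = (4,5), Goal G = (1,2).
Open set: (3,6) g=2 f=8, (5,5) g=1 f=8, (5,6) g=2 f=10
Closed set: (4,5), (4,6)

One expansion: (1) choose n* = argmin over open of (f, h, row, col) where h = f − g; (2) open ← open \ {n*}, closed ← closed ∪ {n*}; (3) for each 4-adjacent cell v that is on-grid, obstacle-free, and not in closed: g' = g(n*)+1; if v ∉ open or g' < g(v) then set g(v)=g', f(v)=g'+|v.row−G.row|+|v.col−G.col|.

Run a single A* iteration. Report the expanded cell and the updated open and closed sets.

step 1: expand (3,6) (f=8, h=6) → closed; open now [(2,6) g=3 f=8, (5,5) g=1 f=8, (5,6) g=2 f=10]

expanded=(3,6); open=[(2,6) g=3 f=8, (5,5) g=1 f=8, (5,6) g=2 f=10]; closed=[(3,6), (4,5), (4,6)]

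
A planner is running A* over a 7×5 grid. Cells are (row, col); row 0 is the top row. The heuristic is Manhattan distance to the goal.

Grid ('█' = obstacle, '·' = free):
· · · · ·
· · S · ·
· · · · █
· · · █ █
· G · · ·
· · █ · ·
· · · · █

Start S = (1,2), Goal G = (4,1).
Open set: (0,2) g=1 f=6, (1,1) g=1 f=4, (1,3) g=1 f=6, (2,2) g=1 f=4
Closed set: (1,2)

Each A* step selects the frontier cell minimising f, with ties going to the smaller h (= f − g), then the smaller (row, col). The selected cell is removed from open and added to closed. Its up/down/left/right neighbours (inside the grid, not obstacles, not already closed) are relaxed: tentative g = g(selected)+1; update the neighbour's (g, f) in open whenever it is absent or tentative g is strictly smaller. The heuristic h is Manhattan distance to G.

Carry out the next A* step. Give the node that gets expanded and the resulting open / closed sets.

expanded=(1,1); open=[(0,1) g=2 f=6, (0,2) g=1 f=6, (1,0) g=2 f=6, (1,3) g=1 f=6, (2,1) g=2 f=4, (2,2) g=1 f=4]; closed=[(1,1), (1,2)]

step 1: expand (1,1) (f=4, h=3) → closed; open now [(0,1) g=2 f=6, (0,2) g=1 f=6, (1,0) g=2 f=6, (1,3) g=1 f=6, (2,1) g=2 f=4, (2,2) g=1 f=4]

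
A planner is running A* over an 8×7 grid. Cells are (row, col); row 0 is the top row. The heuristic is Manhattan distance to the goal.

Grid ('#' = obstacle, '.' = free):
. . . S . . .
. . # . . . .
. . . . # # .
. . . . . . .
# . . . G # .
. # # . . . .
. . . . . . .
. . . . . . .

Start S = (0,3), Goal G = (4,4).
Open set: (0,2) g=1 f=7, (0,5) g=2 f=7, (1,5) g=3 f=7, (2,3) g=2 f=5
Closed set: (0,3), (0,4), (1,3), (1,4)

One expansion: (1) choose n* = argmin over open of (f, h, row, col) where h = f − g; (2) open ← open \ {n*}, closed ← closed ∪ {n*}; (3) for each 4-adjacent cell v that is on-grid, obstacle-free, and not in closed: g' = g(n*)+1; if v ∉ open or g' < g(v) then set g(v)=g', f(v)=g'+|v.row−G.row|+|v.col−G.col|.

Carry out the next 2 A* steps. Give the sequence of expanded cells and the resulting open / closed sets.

step 1: expand (2,3) (f=5, h=3) → closed; open now [(0,2) g=1 f=7, (0,5) g=2 f=7, (1,5) g=3 f=7, (2,2) g=3 f=7, (3,3) g=3 f=5]
step 2: expand (3,3) (f=5, h=2) → closed; open now [(0,2) g=1 f=7, (0,5) g=2 f=7, (1,5) g=3 f=7, (2,2) g=3 f=7, (3,2) g=4 f=7, (3,4) g=4 f=5, (4,3) g=4 f=5]

order=[(2,3) → (3,3)]; open=[(0,2) g=1 f=7, (0,5) g=2 f=7, (1,5) g=3 f=7, (2,2) g=3 f=7, (3,2) g=4 f=7, (3,4) g=4 f=5, (4,3) g=4 f=5]; closed=[(0,3), (0,4), (1,3), (1,4), (2,3), (3,3)]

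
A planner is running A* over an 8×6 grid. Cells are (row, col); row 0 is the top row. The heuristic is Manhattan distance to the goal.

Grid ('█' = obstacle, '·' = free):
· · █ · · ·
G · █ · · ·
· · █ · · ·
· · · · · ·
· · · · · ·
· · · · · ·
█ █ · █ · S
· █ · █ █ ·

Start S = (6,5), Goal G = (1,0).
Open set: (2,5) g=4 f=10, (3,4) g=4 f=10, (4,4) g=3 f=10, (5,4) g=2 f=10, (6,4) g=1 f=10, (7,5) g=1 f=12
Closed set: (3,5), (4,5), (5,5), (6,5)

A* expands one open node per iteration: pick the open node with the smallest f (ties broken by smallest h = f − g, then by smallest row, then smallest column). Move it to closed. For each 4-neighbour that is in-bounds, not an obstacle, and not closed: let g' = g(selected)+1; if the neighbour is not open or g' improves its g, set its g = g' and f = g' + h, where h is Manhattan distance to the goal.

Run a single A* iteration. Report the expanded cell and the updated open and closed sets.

expanded=(2,5); open=[(1,5) g=5 f=10, (2,4) g=5 f=10, (3,4) g=4 f=10, (4,4) g=3 f=10, (5,4) g=2 f=10, (6,4) g=1 f=10, (7,5) g=1 f=12]; closed=[(2,5), (3,5), (4,5), (5,5), (6,5)]

step 1: expand (2,5) (f=10, h=6) → closed; open now [(1,5) g=5 f=10, (2,4) g=5 f=10, (3,4) g=4 f=10, (4,4) g=3 f=10, (5,4) g=2 f=10, (6,4) g=1 f=10, (7,5) g=1 f=12]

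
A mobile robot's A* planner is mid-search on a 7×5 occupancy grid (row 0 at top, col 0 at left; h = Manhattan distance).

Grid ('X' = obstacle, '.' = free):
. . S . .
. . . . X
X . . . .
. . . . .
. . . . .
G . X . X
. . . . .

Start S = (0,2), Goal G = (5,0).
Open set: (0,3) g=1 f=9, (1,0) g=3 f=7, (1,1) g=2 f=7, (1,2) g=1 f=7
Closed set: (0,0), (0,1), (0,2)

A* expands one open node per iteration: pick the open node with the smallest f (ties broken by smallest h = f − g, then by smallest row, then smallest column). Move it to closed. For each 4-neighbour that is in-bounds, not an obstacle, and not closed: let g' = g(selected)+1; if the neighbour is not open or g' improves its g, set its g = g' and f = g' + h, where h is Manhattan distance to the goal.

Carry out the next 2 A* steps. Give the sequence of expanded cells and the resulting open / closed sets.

order=[(1,0) → (1,1)]; open=[(0,3) g=1 f=9, (1,2) g=1 f=7, (2,1) g=3 f=7]; closed=[(0,0), (0,1), (0,2), (1,0), (1,1)]

step 1: expand (1,0) (f=7, h=4) → closed; open now [(0,3) g=1 f=9, (1,1) g=2 f=7, (1,2) g=1 f=7]
step 2: expand (1,1) (f=7, h=5) → closed; open now [(0,3) g=1 f=9, (1,2) g=1 f=7, (2,1) g=3 f=7]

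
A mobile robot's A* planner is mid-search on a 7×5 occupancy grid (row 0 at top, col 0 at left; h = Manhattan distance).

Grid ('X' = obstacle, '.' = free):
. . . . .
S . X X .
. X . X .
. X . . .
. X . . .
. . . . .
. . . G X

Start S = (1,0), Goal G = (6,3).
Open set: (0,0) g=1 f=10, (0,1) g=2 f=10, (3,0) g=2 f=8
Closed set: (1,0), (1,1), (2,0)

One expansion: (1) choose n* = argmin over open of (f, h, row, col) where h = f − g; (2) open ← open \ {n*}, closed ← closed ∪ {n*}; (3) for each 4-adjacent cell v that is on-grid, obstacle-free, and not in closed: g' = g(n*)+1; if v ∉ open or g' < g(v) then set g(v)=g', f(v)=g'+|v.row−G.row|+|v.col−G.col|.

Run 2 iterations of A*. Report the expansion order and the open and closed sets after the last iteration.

step 1: expand (3,0) (f=8, h=6) → closed; open now [(0,0) g=1 f=10, (0,1) g=2 f=10, (4,0) g=3 f=8]
step 2: expand (4,0) (f=8, h=5) → closed; open now [(0,0) g=1 f=10, (0,1) g=2 f=10, (5,0) g=4 f=8]

order=[(3,0) → (4,0)]; open=[(0,0) g=1 f=10, (0,1) g=2 f=10, (5,0) g=4 f=8]; closed=[(1,0), (1,1), (2,0), (3,0), (4,0)]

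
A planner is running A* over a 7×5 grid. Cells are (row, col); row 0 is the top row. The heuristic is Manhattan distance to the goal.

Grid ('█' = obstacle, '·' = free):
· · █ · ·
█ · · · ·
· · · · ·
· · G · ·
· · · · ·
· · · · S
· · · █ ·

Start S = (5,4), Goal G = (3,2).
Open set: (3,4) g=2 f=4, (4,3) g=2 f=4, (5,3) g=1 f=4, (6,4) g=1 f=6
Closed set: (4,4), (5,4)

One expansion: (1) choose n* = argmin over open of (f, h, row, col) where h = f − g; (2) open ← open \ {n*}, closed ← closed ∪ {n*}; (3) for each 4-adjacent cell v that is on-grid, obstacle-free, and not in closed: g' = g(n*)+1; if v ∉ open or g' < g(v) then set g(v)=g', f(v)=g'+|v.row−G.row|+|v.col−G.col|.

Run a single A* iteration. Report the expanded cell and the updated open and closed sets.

step 1: expand (3,4) (f=4, h=2) → closed; open now [(2,4) g=3 f=6, (3,3) g=3 f=4, (4,3) g=2 f=4, (5,3) g=1 f=4, (6,4) g=1 f=6]

expanded=(3,4); open=[(2,4) g=3 f=6, (3,3) g=3 f=4, (4,3) g=2 f=4, (5,3) g=1 f=4, (6,4) g=1 f=6]; closed=[(3,4), (4,4), (5,4)]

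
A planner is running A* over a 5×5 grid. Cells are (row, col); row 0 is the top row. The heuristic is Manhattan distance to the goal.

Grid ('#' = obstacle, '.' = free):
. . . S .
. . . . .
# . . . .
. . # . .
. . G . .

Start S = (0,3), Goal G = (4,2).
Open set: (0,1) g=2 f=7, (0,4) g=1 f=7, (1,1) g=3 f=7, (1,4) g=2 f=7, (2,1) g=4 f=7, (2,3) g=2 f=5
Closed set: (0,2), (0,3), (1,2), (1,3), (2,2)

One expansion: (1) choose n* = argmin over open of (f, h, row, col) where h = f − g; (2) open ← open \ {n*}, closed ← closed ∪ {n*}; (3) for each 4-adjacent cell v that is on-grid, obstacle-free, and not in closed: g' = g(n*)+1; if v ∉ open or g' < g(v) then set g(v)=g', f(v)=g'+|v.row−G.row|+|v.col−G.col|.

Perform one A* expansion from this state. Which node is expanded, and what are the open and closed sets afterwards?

expanded=(2,3); open=[(0,1) g=2 f=7, (0,4) g=1 f=7, (1,1) g=3 f=7, (1,4) g=2 f=7, (2,1) g=4 f=7, (2,4) g=3 f=7, (3,3) g=3 f=5]; closed=[(0,2), (0,3), (1,2), (1,3), (2,2), (2,3)]

step 1: expand (2,3) (f=5, h=3) → closed; open now [(0,1) g=2 f=7, (0,4) g=1 f=7, (1,1) g=3 f=7, (1,4) g=2 f=7, (2,1) g=4 f=7, (2,4) g=3 f=7, (3,3) g=3 f=5]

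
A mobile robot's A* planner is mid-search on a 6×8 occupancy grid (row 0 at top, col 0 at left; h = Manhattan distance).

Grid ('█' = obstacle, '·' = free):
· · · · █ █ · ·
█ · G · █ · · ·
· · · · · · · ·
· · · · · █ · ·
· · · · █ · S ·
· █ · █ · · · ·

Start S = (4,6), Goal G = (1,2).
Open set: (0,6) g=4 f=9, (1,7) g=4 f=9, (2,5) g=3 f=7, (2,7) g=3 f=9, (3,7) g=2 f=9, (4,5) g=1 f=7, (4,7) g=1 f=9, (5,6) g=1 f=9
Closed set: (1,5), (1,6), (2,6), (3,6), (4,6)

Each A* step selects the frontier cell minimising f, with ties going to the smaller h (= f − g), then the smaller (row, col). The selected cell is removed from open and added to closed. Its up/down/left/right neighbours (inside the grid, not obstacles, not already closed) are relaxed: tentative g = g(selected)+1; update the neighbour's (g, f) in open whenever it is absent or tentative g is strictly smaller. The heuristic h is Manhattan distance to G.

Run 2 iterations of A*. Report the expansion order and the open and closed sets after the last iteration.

order=[(2,5) → (2,4)]; open=[(0,6) g=4 f=9, (1,7) g=4 f=9, (2,3) g=5 f=7, (2,7) g=3 f=9, (3,4) g=5 f=9, (3,7) g=2 f=9, (4,5) g=1 f=7, (4,7) g=1 f=9, (5,6) g=1 f=9]; closed=[(1,5), (1,6), (2,4), (2,5), (2,6), (3,6), (4,6)]

step 1: expand (2,5) (f=7, h=4) → closed; open now [(0,6) g=4 f=9, (1,7) g=4 f=9, (2,4) g=4 f=7, (2,7) g=3 f=9, (3,7) g=2 f=9, (4,5) g=1 f=7, (4,7) g=1 f=9, (5,6) g=1 f=9]
step 2: expand (2,4) (f=7, h=3) → closed; open now [(0,6) g=4 f=9, (1,7) g=4 f=9, (2,3) g=5 f=7, (2,7) g=3 f=9, (3,4) g=5 f=9, (3,7) g=2 f=9, (4,5) g=1 f=7, (4,7) g=1 f=9, (5,6) g=1 f=9]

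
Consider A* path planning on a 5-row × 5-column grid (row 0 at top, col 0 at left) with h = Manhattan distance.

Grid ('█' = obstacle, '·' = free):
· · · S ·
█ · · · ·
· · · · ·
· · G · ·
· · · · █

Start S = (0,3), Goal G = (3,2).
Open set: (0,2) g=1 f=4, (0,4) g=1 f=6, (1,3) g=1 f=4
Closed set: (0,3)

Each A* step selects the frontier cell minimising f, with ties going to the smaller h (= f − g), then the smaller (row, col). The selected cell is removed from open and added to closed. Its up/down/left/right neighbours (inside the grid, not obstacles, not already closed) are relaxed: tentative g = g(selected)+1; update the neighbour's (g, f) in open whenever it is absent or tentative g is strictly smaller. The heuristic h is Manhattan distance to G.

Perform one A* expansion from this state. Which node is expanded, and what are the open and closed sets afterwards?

expanded=(0,2); open=[(0,1) g=2 f=6, (0,4) g=1 f=6, (1,2) g=2 f=4, (1,3) g=1 f=4]; closed=[(0,2), (0,3)]

step 1: expand (0,2) (f=4, h=3) → closed; open now [(0,1) g=2 f=6, (0,4) g=1 f=6, (1,2) g=2 f=4, (1,3) g=1 f=4]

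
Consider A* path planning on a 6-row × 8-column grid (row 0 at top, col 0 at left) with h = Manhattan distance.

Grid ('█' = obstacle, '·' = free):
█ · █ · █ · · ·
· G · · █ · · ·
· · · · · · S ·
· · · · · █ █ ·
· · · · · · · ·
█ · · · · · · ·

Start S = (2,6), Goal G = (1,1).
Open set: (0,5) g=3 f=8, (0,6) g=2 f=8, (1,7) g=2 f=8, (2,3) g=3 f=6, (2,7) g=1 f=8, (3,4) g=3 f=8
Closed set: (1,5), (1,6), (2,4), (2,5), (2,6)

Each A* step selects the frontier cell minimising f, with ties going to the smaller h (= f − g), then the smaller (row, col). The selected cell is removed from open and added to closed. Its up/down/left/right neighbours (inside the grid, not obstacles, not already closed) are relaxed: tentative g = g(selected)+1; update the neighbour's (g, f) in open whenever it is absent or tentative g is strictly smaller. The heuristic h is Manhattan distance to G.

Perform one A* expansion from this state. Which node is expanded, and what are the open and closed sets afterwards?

expanded=(2,3); open=[(0,5) g=3 f=8, (0,6) g=2 f=8, (1,3) g=4 f=6, (1,7) g=2 f=8, (2,2) g=4 f=6, (2,7) g=1 f=8, (3,3) g=4 f=8, (3,4) g=3 f=8]; closed=[(1,5), (1,6), (2,3), (2,4), (2,5), (2,6)]

step 1: expand (2,3) (f=6, h=3) → closed; open now [(0,5) g=3 f=8, (0,6) g=2 f=8, (1,3) g=4 f=6, (1,7) g=2 f=8, (2,2) g=4 f=6, (2,7) g=1 f=8, (3,3) g=4 f=8, (3,4) g=3 f=8]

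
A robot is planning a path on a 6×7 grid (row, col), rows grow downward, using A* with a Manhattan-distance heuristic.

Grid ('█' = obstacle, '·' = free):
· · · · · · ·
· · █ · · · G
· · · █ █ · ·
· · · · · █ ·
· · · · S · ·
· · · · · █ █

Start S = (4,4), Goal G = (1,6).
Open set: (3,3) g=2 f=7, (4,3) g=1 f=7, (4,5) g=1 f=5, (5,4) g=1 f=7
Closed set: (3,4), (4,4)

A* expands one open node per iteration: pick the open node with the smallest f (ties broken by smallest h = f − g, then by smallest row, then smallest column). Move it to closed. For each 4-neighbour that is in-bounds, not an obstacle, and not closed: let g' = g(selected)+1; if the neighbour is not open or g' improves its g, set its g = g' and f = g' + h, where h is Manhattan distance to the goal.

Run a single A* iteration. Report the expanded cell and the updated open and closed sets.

step 1: expand (4,5) (f=5, h=4) → closed; open now [(3,3) g=2 f=7, (4,3) g=1 f=7, (4,6) g=2 f=5, (5,4) g=1 f=7]

expanded=(4,5); open=[(3,3) g=2 f=7, (4,3) g=1 f=7, (4,6) g=2 f=5, (5,4) g=1 f=7]; closed=[(3,4), (4,4), (4,5)]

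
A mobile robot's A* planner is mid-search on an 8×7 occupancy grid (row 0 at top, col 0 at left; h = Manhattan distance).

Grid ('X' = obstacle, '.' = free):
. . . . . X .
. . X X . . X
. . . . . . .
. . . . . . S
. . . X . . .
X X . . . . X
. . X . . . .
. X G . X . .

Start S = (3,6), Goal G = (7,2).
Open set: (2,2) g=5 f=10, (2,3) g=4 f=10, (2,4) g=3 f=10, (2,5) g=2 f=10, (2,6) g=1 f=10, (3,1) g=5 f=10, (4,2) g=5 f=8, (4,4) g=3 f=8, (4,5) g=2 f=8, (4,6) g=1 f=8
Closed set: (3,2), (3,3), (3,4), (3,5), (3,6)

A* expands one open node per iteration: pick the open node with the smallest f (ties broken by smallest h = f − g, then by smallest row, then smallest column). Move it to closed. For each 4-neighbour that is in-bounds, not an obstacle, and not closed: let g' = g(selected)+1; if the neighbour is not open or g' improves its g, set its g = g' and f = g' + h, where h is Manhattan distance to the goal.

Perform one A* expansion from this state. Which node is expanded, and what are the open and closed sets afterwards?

expanded=(4,2); open=[(2,2) g=5 f=10, (2,3) g=4 f=10, (2,4) g=3 f=10, (2,5) g=2 f=10, (2,6) g=1 f=10, (3,1) g=5 f=10, (4,1) g=6 f=10, (4,4) g=3 f=8, (4,5) g=2 f=8, (4,6) g=1 f=8, (5,2) g=6 f=8]; closed=[(3,2), (3,3), (3,4), (3,5), (3,6), (4,2)]

step 1: expand (4,2) (f=8, h=3) → closed; open now [(2,2) g=5 f=10, (2,3) g=4 f=10, (2,4) g=3 f=10, (2,5) g=2 f=10, (2,6) g=1 f=10, (3,1) g=5 f=10, (4,1) g=6 f=10, (4,4) g=3 f=8, (4,5) g=2 f=8, (4,6) g=1 f=8, (5,2) g=6 f=8]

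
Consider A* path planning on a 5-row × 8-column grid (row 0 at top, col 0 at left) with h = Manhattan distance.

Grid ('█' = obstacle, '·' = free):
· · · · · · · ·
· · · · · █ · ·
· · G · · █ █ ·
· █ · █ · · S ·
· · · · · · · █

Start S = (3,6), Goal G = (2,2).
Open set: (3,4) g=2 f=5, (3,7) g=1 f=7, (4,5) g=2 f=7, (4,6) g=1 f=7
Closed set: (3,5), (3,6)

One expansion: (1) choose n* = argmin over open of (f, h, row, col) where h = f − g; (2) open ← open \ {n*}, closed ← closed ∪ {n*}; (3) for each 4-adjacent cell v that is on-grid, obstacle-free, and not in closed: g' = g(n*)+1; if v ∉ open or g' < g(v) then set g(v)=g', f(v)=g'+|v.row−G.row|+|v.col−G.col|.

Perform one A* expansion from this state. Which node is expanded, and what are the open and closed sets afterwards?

step 1: expand (3,4) (f=5, h=3) → closed; open now [(2,4) g=3 f=5, (3,7) g=1 f=7, (4,4) g=3 f=7, (4,5) g=2 f=7, (4,6) g=1 f=7]

expanded=(3,4); open=[(2,4) g=3 f=5, (3,7) g=1 f=7, (4,4) g=3 f=7, (4,5) g=2 f=7, (4,6) g=1 f=7]; closed=[(3,4), (3,5), (3,6)]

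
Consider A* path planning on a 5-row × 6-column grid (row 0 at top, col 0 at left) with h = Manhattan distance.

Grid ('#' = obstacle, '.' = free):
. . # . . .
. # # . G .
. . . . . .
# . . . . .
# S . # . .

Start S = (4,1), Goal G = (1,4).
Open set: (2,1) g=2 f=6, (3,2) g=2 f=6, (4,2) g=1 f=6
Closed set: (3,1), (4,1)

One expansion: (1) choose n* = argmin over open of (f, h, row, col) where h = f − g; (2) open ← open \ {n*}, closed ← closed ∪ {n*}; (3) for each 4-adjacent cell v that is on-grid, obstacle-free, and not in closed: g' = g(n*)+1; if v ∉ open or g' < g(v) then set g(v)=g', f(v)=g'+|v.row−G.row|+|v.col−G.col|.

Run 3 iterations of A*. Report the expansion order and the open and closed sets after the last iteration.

step 1: expand (2,1) (f=6, h=4) → closed; open now [(2,0) g=3 f=8, (2,2) g=3 f=6, (3,2) g=2 f=6, (4,2) g=1 f=6]
step 2: expand (2,2) (f=6, h=3) → closed; open now [(2,0) g=3 f=8, (2,3) g=4 f=6, (3,2) g=2 f=6, (4,2) g=1 f=6]
step 3: expand (2,3) (f=6, h=2) → closed; open now [(1,3) g=5 f=6, (2,0) g=3 f=8, (2,4) g=5 f=6, (3,2) g=2 f=6, (3,3) g=5 f=8, (4,2) g=1 f=6]

order=[(2,1) → (2,2) → (2,3)]; open=[(1,3) g=5 f=6, (2,0) g=3 f=8, (2,4) g=5 f=6, (3,2) g=2 f=6, (3,3) g=5 f=8, (4,2) g=1 f=6]; closed=[(2,1), (2,2), (2,3), (3,1), (4,1)]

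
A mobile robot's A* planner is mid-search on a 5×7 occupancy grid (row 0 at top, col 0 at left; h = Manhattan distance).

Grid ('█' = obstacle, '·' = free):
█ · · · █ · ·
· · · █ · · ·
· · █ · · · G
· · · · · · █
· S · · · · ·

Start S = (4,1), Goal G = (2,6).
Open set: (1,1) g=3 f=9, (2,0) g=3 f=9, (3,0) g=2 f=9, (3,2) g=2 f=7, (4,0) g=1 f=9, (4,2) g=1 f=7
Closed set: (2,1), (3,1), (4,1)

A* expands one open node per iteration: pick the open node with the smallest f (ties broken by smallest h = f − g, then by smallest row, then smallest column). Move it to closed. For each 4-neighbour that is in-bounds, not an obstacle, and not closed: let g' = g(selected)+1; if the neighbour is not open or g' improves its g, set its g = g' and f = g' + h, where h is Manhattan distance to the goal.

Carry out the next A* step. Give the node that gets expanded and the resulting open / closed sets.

step 1: expand (3,2) (f=7, h=5) → closed; open now [(1,1) g=3 f=9, (2,0) g=3 f=9, (3,0) g=2 f=9, (3,3) g=3 f=7, (4,0) g=1 f=9, (4,2) g=1 f=7]

expanded=(3,2); open=[(1,1) g=3 f=9, (2,0) g=3 f=9, (3,0) g=2 f=9, (3,3) g=3 f=7, (4,0) g=1 f=9, (4,2) g=1 f=7]; closed=[(2,1), (3,1), (3,2), (4,1)]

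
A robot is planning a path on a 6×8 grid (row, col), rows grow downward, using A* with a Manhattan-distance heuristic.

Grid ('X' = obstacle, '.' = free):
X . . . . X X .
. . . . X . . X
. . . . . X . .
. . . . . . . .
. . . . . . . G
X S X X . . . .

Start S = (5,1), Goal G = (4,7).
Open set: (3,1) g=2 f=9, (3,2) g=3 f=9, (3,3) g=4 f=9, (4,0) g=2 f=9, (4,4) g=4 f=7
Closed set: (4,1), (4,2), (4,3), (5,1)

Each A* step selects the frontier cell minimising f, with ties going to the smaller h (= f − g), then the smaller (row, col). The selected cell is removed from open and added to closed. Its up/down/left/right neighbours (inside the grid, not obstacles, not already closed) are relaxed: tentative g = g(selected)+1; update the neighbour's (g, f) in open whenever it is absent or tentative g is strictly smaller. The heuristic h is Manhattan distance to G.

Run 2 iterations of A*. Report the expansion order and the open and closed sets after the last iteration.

order=[(4,4) → (4,5)]; open=[(3,1) g=2 f=9, (3,2) g=3 f=9, (3,3) g=4 f=9, (3,4) g=5 f=9, (3,5) g=6 f=9, (4,0) g=2 f=9, (4,6) g=6 f=7, (5,4) g=5 f=9, (5,5) g=6 f=9]; closed=[(4,1), (4,2), (4,3), (4,4), (4,5), (5,1)]

step 1: expand (4,4) (f=7, h=3) → closed; open now [(3,1) g=2 f=9, (3,2) g=3 f=9, (3,3) g=4 f=9, (3,4) g=5 f=9, (4,0) g=2 f=9, (4,5) g=5 f=7, (5,4) g=5 f=9]
step 2: expand (4,5) (f=7, h=2) → closed; open now [(3,1) g=2 f=9, (3,2) g=3 f=9, (3,3) g=4 f=9, (3,4) g=5 f=9, (3,5) g=6 f=9, (4,0) g=2 f=9, (4,6) g=6 f=7, (5,4) g=5 f=9, (5,5) g=6 f=9]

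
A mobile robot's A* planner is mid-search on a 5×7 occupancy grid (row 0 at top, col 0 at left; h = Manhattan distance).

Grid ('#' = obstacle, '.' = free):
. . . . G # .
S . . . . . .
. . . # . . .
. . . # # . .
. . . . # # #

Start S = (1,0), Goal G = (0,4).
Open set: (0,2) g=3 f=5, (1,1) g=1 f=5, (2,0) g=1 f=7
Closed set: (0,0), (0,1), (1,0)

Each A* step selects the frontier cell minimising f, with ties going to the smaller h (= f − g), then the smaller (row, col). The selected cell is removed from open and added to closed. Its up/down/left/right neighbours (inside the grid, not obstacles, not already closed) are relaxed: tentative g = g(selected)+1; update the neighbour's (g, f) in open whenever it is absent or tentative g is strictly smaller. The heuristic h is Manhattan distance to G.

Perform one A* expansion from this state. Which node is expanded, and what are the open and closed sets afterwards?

step 1: expand (0,2) (f=5, h=2) → closed; open now [(0,3) g=4 f=5, (1,1) g=1 f=5, (1,2) g=4 f=7, (2,0) g=1 f=7]

expanded=(0,2); open=[(0,3) g=4 f=5, (1,1) g=1 f=5, (1,2) g=4 f=7, (2,0) g=1 f=7]; closed=[(0,0), (0,1), (0,2), (1,0)]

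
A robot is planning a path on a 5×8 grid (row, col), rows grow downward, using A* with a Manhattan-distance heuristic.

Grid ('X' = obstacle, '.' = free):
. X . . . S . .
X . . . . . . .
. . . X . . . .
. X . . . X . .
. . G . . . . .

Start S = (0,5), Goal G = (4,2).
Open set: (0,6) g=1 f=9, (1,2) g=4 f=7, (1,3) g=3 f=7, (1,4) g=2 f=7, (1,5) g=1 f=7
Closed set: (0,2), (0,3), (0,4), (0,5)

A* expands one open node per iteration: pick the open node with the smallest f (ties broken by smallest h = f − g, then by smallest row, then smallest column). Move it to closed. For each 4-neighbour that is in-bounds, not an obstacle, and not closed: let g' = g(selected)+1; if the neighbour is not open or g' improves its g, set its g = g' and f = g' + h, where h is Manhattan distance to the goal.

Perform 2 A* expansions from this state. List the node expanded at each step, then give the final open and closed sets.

step 1: expand (1,2) (f=7, h=3) → closed; open now [(0,6) g=1 f=9, (1,1) g=5 f=9, (1,3) g=3 f=7, (1,4) g=2 f=7, (1,5) g=1 f=7, (2,2) g=5 f=7]
step 2: expand (2,2) (f=7, h=2) → closed; open now [(0,6) g=1 f=9, (1,1) g=5 f=9, (1,3) g=3 f=7, (1,4) g=2 f=7, (1,5) g=1 f=7, (2,1) g=6 f=9, (3,2) g=6 f=7]

order=[(1,2) → (2,2)]; open=[(0,6) g=1 f=9, (1,1) g=5 f=9, (1,3) g=3 f=7, (1,4) g=2 f=7, (1,5) g=1 f=7, (2,1) g=6 f=9, (3,2) g=6 f=7]; closed=[(0,2), (0,3), (0,4), (0,5), (1,2), (2,2)]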